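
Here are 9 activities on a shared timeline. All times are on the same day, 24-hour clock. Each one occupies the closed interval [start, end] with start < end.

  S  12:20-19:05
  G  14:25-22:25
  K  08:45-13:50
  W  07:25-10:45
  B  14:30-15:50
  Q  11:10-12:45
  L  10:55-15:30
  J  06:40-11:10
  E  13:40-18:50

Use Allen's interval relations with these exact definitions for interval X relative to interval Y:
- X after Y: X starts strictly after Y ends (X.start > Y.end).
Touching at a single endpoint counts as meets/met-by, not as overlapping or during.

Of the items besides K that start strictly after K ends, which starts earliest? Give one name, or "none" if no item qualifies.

Target K = [08:45, 13:50].
B [14:30, 15:50] → after → candidate.
E [13:40, 18:50] → overlapped-by → excluded.
G [14:25, 22:25] → after → candidate.
J [06:40, 11:10] → overlaps → excluded.
L [10:55, 15:30] → overlapped-by → excluded.
Q [11:10, 12:45] → during → excluded.
S [12:20, 19:05] → overlapped-by → excluded.
W [07:25, 10:45] → overlaps → excluded.
Among candidates, earliest start is 14:25 → G.

G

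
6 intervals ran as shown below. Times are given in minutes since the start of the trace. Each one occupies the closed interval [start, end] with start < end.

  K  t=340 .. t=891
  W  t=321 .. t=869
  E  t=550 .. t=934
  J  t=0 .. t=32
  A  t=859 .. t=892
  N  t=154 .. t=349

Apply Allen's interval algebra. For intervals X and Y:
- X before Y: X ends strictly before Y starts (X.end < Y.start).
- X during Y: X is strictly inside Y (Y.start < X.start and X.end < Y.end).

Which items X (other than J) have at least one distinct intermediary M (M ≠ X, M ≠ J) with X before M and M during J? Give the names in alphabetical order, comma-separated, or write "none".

none

Target J = [t=0, t=32].
Intermediaries M with M during J: none.
Union: none.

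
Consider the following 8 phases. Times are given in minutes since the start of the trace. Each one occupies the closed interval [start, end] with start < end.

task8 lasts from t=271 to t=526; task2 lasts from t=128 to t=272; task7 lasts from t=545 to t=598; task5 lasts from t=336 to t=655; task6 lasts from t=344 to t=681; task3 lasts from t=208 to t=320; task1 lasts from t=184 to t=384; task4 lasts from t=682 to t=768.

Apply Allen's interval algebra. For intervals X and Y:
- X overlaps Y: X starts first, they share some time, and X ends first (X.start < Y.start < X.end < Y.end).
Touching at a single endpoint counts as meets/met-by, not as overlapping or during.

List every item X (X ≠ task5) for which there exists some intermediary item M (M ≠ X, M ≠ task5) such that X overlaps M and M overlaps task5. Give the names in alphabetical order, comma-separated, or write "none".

task1, task2, task3

Target task5 = [t=336, t=655].
Intermediaries M with M overlaps task5: task1, task8.
Via task1 — items with X overlaps task1: task2.
Via task8 — items with X overlaps task8: task1, task2, task3.
Union: task1, task2, task3.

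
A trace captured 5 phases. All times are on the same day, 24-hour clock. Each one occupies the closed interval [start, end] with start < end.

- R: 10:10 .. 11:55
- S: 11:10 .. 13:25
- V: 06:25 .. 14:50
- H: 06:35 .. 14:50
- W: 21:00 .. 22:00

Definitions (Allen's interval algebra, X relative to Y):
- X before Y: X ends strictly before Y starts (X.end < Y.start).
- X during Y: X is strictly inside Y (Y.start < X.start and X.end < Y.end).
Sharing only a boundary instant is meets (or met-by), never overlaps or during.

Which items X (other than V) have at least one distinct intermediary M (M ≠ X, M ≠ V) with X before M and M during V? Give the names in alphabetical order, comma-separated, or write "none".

Target V = [06:25, 14:50].
Intermediaries M with M during V: R, S.
Via R — items with X before R: none.
Via S — items with X before S: none.
Union: none.

none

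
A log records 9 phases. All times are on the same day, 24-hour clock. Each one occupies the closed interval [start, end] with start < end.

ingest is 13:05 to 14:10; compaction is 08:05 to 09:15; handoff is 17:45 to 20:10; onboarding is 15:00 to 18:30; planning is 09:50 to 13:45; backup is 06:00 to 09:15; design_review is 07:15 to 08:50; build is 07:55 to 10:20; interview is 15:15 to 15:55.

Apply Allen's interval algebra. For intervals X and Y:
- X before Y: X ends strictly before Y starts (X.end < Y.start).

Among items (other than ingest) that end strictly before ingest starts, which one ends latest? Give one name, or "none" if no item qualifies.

build

Target ingest = [13:05, 14:10].
backup [06:00, 09:15] → before → candidate.
build [07:55, 10:20] → before → candidate.
compaction [08:05, 09:15] → before → candidate.
design_review [07:15, 08:50] → before → candidate.
handoff [17:45, 20:10] → after → excluded.
interview [15:15, 15:55] → after → excluded.
onboarding [15:00, 18:30] → after → excluded.
planning [09:50, 13:45] → overlaps → excluded.
Among candidates, latest end is 10:20 → build.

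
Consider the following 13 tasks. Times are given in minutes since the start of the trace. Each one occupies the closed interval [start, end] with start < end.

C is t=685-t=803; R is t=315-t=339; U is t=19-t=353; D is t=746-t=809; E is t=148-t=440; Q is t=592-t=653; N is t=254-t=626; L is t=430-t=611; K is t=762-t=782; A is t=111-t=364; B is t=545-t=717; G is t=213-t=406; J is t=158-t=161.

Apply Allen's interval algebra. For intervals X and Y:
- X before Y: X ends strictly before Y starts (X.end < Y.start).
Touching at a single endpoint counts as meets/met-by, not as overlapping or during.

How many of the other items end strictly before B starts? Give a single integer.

6

Target B = [t=545, t=717].
A [t=111, t=364] → before → counts.
C [t=685, t=803] → overlapped-by → no.
D [t=746, t=809] → after → no.
E [t=148, t=440] → before → counts.
G [t=213, t=406] → before → counts.
J [t=158, t=161] → before → counts.
K [t=762, t=782] → after → no.
L [t=430, t=611] → overlaps → no.
N [t=254, t=626] → overlaps → no.
Q [t=592, t=653] → during → no.
R [t=315, t=339] → before → counts.
U [t=19, t=353] → before → counts.
Total: 6.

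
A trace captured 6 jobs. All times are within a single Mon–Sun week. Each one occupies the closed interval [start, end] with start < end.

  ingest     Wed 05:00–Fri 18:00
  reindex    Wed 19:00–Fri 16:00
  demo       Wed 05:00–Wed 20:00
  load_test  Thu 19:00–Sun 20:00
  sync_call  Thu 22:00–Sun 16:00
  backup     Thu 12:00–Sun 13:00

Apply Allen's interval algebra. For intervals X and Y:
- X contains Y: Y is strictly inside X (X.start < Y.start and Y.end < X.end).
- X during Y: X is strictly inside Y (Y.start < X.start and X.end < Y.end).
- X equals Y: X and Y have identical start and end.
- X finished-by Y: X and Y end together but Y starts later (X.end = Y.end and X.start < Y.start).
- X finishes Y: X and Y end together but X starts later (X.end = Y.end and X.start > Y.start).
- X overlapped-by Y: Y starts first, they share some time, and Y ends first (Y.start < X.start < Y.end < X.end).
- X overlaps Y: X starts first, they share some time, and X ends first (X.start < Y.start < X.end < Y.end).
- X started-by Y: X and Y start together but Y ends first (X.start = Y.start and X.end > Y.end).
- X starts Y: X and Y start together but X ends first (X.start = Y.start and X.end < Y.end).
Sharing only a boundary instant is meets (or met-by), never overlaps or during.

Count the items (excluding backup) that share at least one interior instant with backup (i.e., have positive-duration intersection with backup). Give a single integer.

Target backup = [Thu 12:00, Sun 13:00].
demo [Wed 05:00, Wed 20:00] → before → no.
ingest [Wed 05:00, Fri 18:00] → overlaps → counts.
load_test [Thu 19:00, Sun 20:00] → overlapped-by → counts.
reindex [Wed 19:00, Fri 16:00] → overlaps → counts.
sync_call [Thu 22:00, Sun 16:00] → overlapped-by → counts.
Total: 4.

4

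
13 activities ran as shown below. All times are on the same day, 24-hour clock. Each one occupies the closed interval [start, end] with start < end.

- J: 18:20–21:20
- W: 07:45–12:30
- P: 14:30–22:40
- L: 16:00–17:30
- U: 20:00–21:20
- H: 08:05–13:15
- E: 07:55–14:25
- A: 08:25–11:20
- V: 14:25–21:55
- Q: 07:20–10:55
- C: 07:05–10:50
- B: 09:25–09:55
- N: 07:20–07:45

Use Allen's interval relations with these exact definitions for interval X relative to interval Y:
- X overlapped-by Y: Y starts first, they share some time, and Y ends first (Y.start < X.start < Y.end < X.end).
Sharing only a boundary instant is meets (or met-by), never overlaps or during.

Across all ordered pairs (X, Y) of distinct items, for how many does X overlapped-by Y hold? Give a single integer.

Checking all 156 ordered pairs for relation 'overlapped-by'; matching pairs in alphabetical order:
(A, C): A overlapped-by C ✓
(A, Q): A overlapped-by Q ✓
(E, C): E overlapped-by C ✓
(E, Q): E overlapped-by Q ✓
(E, W): E overlapped-by W ✓
(H, C): H overlapped-by C ✓
(H, Q): H overlapped-by Q ✓
(H, W): H overlapped-by W ✓
(P, V): P overlapped-by V ✓
(Q, C): Q overlapped-by C ✓
(W, C): W overlapped-by C ✓
(W, Q): W overlapped-by Q ✓
Count: 12.

12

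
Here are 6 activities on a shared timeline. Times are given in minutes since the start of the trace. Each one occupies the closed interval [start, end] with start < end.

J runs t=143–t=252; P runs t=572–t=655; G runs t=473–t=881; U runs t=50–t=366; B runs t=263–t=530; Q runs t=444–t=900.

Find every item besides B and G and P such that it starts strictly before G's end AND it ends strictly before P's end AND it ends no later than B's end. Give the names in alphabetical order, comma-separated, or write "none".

Conditions: its start is strictly before G's end (X.start < t=881) AND its end is strictly before P's end (X.end < t=655) AND its end is no later than B's end (X.end <= t=530).
J: start t=143 < t=881? ✓; end t=252 < t=655? ✓; end t=252 <= t=530? ✓ → yes.
Q: start t=444 < t=881? ✓; end t=900 < t=655? ✗; end t=900 <= t=530? ✗ → no.
U: start t=50 < t=881? ✓; end t=366 < t=655? ✓; end t=366 <= t=530? ✓ → yes.
Result: J, U.

J, U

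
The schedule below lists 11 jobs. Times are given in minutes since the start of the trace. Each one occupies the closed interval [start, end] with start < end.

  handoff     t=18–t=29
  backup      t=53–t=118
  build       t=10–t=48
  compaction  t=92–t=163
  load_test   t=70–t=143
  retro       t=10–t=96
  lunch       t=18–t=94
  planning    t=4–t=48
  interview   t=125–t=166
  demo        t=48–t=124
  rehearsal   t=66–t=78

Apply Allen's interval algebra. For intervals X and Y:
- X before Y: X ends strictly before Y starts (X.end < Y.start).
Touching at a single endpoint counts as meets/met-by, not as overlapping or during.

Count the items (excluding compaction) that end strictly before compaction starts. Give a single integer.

4

Target compaction = [t=92, t=163].
backup [t=53, t=118] → overlaps → no.
build [t=10, t=48] → before → counts.
demo [t=48, t=124] → overlaps → no.
handoff [t=18, t=29] → before → counts.
interview [t=125, t=166] → overlapped-by → no.
load_test [t=70, t=143] → overlaps → no.
lunch [t=18, t=94] → overlaps → no.
planning [t=4, t=48] → before → counts.
rehearsal [t=66, t=78] → before → counts.
retro [t=10, t=96] → overlaps → no.
Total: 4.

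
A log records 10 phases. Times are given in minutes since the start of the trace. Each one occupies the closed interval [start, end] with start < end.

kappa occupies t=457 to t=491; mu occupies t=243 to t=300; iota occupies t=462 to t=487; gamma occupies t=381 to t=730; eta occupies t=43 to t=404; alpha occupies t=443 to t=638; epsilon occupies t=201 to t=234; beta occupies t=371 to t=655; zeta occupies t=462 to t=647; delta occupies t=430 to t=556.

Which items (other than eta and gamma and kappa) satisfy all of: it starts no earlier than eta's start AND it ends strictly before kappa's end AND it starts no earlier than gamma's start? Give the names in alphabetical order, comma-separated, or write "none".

Conditions: its start is no earlier than eta's start (X.start >= t=43) AND its end is strictly before kappa's end (X.end < t=491) AND its start is no earlier than gamma's start (X.start >= t=381).
alpha: start t=443 >= t=43? ✓; end t=638 < t=491? ✗; start t=443 >= t=381? ✓ → no.
beta: start t=371 >= t=43? ✓; end t=655 < t=491? ✗; start t=371 >= t=381? ✗ → no.
delta: start t=430 >= t=43? ✓; end t=556 < t=491? ✗; start t=430 >= t=381? ✓ → no.
epsilon: start t=201 >= t=43? ✓; end t=234 < t=491? ✓; start t=201 >= t=381? ✗ → no.
iota: start t=462 >= t=43? ✓; end t=487 < t=491? ✓; start t=462 >= t=381? ✓ → yes.
mu: start t=243 >= t=43? ✓; end t=300 < t=491? ✓; start t=243 >= t=381? ✗ → no.
zeta: start t=462 >= t=43? ✓; end t=647 < t=491? ✗; start t=462 >= t=381? ✓ → no.
Result: iota.

iota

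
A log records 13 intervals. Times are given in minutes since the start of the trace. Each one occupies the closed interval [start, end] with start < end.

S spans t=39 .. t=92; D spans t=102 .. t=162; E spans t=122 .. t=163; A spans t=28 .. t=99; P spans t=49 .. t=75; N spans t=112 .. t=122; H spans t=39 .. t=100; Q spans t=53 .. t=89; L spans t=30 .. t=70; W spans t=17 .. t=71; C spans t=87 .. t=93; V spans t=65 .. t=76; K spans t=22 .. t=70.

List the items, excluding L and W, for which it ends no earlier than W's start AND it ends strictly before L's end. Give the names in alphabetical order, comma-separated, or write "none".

none

Conditions: its end is no earlier than W's start (X.end >= t=17) AND its end is strictly before L's end (X.end < t=70).
A: end t=99 >= t=17? ✓; end t=99 < t=70? ✗ → no.
C: end t=93 >= t=17? ✓; end t=93 < t=70? ✗ → no.
D: end t=162 >= t=17? ✓; end t=162 < t=70? ✗ → no.
E: end t=163 >= t=17? ✓; end t=163 < t=70? ✗ → no.
H: end t=100 >= t=17? ✓; end t=100 < t=70? ✗ → no.
K: end t=70 >= t=17? ✓; end t=70 < t=70? ✗ → no.
N: end t=122 >= t=17? ✓; end t=122 < t=70? ✗ → no.
P: end t=75 >= t=17? ✓; end t=75 < t=70? ✗ → no.
Q: end t=89 >= t=17? ✓; end t=89 < t=70? ✗ → no.
S: end t=92 >= t=17? ✓; end t=92 < t=70? ✗ → no.
V: end t=76 >= t=17? ✓; end t=76 < t=70? ✗ → no.
Result: none.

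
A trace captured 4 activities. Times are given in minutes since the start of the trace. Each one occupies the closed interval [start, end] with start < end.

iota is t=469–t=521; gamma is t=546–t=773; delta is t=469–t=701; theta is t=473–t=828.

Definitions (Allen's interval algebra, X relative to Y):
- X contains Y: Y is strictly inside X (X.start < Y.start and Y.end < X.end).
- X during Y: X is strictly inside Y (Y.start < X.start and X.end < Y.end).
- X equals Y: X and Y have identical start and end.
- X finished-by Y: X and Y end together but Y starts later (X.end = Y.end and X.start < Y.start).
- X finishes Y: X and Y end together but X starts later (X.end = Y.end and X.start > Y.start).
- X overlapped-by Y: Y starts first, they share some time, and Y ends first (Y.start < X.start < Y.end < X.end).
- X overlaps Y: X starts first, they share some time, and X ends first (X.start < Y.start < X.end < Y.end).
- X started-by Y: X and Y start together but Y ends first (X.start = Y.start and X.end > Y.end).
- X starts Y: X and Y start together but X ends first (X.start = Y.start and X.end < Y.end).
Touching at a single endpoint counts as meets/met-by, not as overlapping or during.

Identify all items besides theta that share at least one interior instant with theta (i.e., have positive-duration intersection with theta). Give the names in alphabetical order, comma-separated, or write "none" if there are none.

Target theta = [t=473, t=828].
delta [t=469, t=701] → overlaps → yes.
gamma [t=546, t=773] → during → yes.
iota [t=469, t=521] → overlaps → yes.
Result: delta, gamma, iota.

delta, gamma, iota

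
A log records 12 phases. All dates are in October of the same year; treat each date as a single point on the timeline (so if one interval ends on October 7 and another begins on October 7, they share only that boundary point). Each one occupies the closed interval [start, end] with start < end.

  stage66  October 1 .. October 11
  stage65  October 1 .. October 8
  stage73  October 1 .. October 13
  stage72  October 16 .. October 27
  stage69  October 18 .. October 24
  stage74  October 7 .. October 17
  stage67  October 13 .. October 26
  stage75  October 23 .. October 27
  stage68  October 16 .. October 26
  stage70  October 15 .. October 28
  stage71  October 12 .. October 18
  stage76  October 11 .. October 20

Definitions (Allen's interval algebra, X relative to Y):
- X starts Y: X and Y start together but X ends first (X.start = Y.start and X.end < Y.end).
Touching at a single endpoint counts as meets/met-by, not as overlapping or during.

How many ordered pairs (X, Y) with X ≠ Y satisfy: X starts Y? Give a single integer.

Checking all 132 ordered pairs for relation 'starts'; matching pairs in alphabetical order:
(stage65, stage66): stage65 starts stage66 ✓
(stage65, stage73): stage65 starts stage73 ✓
(stage66, stage73): stage66 starts stage73 ✓
(stage68, stage72): stage68 starts stage72 ✓
Count: 4.

4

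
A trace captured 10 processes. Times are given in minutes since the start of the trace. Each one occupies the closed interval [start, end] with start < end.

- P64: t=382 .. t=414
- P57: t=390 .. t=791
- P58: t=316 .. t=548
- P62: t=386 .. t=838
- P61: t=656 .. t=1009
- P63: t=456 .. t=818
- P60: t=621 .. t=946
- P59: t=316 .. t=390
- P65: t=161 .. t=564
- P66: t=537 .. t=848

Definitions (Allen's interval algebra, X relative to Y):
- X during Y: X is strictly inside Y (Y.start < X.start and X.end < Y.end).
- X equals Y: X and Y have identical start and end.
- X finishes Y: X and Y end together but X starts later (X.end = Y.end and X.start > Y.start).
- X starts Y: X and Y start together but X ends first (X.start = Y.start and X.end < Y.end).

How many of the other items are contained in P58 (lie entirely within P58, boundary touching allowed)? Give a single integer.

2

Target P58 = [t=316, t=548].
P57 [t=390, t=791] → overlapped-by → no.
P59 [t=316, t=390] → starts → counts.
P60 [t=621, t=946] → after → no.
P61 [t=656, t=1009] → after → no.
P62 [t=386, t=838] → overlapped-by → no.
P63 [t=456, t=818] → overlapped-by → no.
P64 [t=382, t=414] → during → counts.
P65 [t=161, t=564] → contains → no.
P66 [t=537, t=848] → overlapped-by → no.
Total: 2.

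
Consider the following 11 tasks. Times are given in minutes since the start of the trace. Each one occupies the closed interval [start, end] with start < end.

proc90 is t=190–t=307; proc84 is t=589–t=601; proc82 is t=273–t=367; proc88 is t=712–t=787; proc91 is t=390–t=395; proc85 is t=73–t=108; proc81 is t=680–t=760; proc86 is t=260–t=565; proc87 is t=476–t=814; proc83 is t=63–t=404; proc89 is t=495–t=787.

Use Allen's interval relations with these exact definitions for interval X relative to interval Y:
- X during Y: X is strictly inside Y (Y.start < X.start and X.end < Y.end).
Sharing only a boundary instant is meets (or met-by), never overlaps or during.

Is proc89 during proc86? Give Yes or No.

proc89 = [t=495, t=787], proc86 = [t=260, t=565].
Actual relation of proc89 to proc86: overlapped-by.
Asked whether 'during' holds → No.

No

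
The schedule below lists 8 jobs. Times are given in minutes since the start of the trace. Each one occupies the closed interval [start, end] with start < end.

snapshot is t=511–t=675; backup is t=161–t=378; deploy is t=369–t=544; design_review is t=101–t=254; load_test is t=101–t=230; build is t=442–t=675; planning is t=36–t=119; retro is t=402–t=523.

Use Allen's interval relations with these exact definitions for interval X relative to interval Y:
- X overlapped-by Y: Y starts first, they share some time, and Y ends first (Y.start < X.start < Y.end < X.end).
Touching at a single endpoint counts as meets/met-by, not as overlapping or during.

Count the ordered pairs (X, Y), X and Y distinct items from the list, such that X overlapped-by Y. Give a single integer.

9

Checking all 56 ordered pairs for relation 'overlapped-by'; matching pairs in alphabetical order:
(backup, design_review): backup overlapped-by design_review ✓
(backup, load_test): backup overlapped-by load_test ✓
(build, deploy): build overlapped-by deploy ✓
(build, retro): build overlapped-by retro ✓
(deploy, backup): deploy overlapped-by backup ✓
(design_review, planning): design_review overlapped-by planning ✓
(load_test, planning): load_test overlapped-by planning ✓
(snapshot, deploy): snapshot overlapped-by deploy ✓
(snapshot, retro): snapshot overlapped-by retro ✓
Count: 9.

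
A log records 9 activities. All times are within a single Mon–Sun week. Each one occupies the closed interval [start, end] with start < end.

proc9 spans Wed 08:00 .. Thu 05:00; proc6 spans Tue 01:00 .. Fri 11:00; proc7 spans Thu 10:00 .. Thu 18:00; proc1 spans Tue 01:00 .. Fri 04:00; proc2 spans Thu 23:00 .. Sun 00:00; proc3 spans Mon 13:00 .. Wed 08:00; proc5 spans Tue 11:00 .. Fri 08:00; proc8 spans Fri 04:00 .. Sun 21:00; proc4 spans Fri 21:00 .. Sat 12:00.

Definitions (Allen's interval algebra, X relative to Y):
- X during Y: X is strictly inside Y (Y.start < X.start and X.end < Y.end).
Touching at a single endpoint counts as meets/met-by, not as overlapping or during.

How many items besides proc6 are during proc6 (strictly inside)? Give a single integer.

3

Target proc6 = [Tue 01:00, Fri 11:00].
proc1 [Tue 01:00, Fri 04:00] → starts → no.
proc2 [Thu 23:00, Sun 00:00] → overlapped-by → no.
proc3 [Mon 13:00, Wed 08:00] → overlaps → no.
proc4 [Fri 21:00, Sat 12:00] → after → no.
proc5 [Tue 11:00, Fri 08:00] → during → counts.
proc7 [Thu 10:00, Thu 18:00] → during → counts.
proc8 [Fri 04:00, Sun 21:00] → overlapped-by → no.
proc9 [Wed 08:00, Thu 05:00] → during → counts.
Total: 3.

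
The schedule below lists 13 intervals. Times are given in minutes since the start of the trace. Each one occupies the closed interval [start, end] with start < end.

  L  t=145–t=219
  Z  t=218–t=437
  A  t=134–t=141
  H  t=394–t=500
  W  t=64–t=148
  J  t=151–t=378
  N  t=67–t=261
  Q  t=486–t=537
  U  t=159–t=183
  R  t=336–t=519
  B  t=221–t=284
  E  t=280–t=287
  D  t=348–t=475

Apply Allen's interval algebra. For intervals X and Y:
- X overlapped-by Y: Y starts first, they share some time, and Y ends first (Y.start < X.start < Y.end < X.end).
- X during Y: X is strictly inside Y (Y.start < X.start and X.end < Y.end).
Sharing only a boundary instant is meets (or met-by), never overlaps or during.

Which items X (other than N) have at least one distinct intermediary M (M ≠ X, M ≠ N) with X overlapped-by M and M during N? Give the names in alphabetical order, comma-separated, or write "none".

J, Z

Target N = [t=67, t=261].
Intermediaries M with M during N: A, L, U.
Via A — items with X overlapped-by A: none.
Via L — items with X overlapped-by L: J, Z.
Via U — items with X overlapped-by U: none.
Union: J, Z.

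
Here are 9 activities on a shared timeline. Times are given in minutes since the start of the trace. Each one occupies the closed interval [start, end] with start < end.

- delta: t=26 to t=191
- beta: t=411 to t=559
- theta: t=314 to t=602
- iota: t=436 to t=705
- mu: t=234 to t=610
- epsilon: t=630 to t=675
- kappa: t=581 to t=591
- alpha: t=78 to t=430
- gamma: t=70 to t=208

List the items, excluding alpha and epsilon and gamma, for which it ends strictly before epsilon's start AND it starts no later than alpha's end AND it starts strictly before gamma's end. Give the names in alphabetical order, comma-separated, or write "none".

Conditions: its end is strictly before epsilon's start (X.end < t=630) AND its start is no later than alpha's end (X.start <= t=430) AND its start is strictly before gamma's end (X.start < t=208).
beta: end t=559 < t=630? ✓; start t=411 <= t=430? ✓; start t=411 < t=208? ✗ → no.
delta: end t=191 < t=630? ✓; start t=26 <= t=430? ✓; start t=26 < t=208? ✓ → yes.
iota: end t=705 < t=630? ✗; start t=436 <= t=430? ✗; start t=436 < t=208? ✗ → no.
kappa: end t=591 < t=630? ✓; start t=581 <= t=430? ✗; start t=581 < t=208? ✗ → no.
mu: end t=610 < t=630? ✓; start t=234 <= t=430? ✓; start t=234 < t=208? ✗ → no.
theta: end t=602 < t=630? ✓; start t=314 <= t=430? ✓; start t=314 < t=208? ✗ → no.
Result: delta.

delta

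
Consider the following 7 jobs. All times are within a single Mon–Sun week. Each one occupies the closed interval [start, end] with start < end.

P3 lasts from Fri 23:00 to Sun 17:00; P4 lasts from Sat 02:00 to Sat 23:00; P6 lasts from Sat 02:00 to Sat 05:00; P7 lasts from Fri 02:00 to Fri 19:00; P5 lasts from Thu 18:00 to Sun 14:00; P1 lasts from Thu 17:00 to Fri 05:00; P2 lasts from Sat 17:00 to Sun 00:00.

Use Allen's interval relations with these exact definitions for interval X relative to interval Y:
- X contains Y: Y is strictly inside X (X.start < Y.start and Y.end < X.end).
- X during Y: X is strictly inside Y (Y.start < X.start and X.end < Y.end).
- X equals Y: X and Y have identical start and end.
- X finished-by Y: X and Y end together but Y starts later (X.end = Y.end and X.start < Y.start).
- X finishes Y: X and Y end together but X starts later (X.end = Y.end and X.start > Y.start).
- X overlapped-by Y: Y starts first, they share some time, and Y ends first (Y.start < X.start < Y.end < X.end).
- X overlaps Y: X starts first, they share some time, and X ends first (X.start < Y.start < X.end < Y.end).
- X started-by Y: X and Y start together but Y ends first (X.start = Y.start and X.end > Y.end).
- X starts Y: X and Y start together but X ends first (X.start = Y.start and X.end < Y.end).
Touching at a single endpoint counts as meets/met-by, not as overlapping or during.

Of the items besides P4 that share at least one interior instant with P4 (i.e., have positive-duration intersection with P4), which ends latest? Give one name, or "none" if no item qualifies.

P3

Target P4 = [Sat 02:00, Sat 23:00].
P1 [Thu 17:00, Fri 05:00] → before → excluded.
P2 [Sat 17:00, Sun 00:00] → overlapped-by → candidate.
P3 [Fri 23:00, Sun 17:00] → contains → candidate.
P5 [Thu 18:00, Sun 14:00] → contains → candidate.
P6 [Sat 02:00, Sat 05:00] → starts → candidate.
P7 [Fri 02:00, Fri 19:00] → before → excluded.
Among candidates, latest end is Sun 17:00 → P3.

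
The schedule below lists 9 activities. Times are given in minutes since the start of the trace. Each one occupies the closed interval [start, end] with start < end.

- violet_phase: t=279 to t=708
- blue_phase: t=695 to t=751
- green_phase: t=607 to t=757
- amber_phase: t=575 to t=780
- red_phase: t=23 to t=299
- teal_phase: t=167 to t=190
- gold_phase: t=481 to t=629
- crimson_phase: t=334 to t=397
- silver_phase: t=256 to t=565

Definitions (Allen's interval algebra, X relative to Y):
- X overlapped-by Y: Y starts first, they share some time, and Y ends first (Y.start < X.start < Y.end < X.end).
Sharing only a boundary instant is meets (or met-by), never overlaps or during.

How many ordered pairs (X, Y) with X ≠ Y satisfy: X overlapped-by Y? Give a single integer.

9

Checking all 72 ordered pairs for relation 'overlapped-by'; matching pairs in alphabetical order:
(amber_phase, gold_phase): amber_phase overlapped-by gold_phase ✓
(amber_phase, violet_phase): amber_phase overlapped-by violet_phase ✓
(blue_phase, violet_phase): blue_phase overlapped-by violet_phase ✓
(gold_phase, silver_phase): gold_phase overlapped-by silver_phase ✓
(green_phase, gold_phase): green_phase overlapped-by gold_phase ✓
(green_phase, violet_phase): green_phase overlapped-by violet_phase ✓
(silver_phase, red_phase): silver_phase overlapped-by red_phase ✓
(violet_phase, red_phase): violet_phase overlapped-by red_phase ✓
(violet_phase, silver_phase): violet_phase overlapped-by silver_phase ✓
Count: 9.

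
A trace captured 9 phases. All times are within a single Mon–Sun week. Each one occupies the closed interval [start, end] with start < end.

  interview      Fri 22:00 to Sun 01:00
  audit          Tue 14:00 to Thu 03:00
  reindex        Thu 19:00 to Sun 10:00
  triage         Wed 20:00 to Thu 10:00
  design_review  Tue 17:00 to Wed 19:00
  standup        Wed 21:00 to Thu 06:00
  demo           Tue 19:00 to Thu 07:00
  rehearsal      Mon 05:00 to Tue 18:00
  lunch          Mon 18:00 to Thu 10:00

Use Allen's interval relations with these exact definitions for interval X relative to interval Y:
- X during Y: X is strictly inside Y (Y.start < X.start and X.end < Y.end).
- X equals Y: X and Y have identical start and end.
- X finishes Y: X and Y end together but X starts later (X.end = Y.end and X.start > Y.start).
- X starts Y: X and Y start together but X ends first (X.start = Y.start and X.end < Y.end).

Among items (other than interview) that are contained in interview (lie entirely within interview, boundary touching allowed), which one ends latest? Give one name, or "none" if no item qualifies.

none

Target interview = [Fri 22:00, Sun 01:00].
audit [Tue 14:00, Thu 03:00] → before → excluded.
demo [Tue 19:00, Thu 07:00] → before → excluded.
design_review [Tue 17:00, Wed 19:00] → before → excluded.
lunch [Mon 18:00, Thu 10:00] → before → excluded.
rehearsal [Mon 05:00, Tue 18:00] → before → excluded.
reindex [Thu 19:00, Sun 10:00] → contains → excluded.
standup [Wed 21:00, Thu 06:00] → before → excluded.
triage [Wed 20:00, Thu 10:00] → before → excluded.
No candidates → none.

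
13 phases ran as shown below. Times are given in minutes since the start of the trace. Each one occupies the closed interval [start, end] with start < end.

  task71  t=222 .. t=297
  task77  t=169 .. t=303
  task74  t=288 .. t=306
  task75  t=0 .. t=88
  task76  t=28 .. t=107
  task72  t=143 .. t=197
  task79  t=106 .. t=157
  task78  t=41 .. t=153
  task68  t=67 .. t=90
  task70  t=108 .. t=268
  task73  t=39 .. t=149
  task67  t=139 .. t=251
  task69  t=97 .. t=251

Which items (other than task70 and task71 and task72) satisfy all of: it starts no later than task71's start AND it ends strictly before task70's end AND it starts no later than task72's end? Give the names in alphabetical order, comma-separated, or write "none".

Conditions: its start is no later than task71's start (X.start <= t=222) AND its end is strictly before task70's end (X.end < t=268) AND its start is no later than task72's end (X.start <= t=197).
task67: start t=139 <= t=222? ✓; end t=251 < t=268? ✓; start t=139 <= t=197? ✓ → yes.
task68: start t=67 <= t=222? ✓; end t=90 < t=268? ✓; start t=67 <= t=197? ✓ → yes.
task69: start t=97 <= t=222? ✓; end t=251 < t=268? ✓; start t=97 <= t=197? ✓ → yes.
task73: start t=39 <= t=222? ✓; end t=149 < t=268? ✓; start t=39 <= t=197? ✓ → yes.
task74: start t=288 <= t=222? ✗; end t=306 < t=268? ✗; start t=288 <= t=197? ✗ → no.
task75: start t=0 <= t=222? ✓; end t=88 < t=268? ✓; start t=0 <= t=197? ✓ → yes.
task76: start t=28 <= t=222? ✓; end t=107 < t=268? ✓; start t=28 <= t=197? ✓ → yes.
task77: start t=169 <= t=222? ✓; end t=303 < t=268? ✗; start t=169 <= t=197? ✓ → no.
task78: start t=41 <= t=222? ✓; end t=153 < t=268? ✓; start t=41 <= t=197? ✓ → yes.
task79: start t=106 <= t=222? ✓; end t=157 < t=268? ✓; start t=106 <= t=197? ✓ → yes.
Result: task67, task68, task69, task73, task75, task76, task78, task79.

task67, task68, task69, task73, task75, task76, task78, task79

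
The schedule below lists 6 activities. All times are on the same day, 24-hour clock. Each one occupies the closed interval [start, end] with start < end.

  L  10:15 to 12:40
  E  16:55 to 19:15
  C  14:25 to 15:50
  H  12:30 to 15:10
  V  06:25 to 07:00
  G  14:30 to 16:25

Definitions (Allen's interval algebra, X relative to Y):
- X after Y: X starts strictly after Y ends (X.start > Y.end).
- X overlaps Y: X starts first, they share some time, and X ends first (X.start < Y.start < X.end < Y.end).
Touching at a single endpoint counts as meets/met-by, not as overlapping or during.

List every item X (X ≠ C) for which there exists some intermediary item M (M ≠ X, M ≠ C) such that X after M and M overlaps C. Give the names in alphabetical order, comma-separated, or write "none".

Target C = [14:25, 15:50].
Intermediaries M with M overlaps C: H.
Via H — items with X after H: E.
Union: E.

E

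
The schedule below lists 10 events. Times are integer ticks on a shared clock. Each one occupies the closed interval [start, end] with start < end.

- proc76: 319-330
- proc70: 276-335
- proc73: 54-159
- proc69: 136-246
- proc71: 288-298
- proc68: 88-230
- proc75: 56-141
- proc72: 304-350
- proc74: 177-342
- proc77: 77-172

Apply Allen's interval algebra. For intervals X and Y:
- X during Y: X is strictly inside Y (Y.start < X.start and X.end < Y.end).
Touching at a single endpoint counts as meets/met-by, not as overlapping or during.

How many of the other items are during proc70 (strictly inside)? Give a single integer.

Target proc70 = [276, 335].
proc68 [88, 230] → before → no.
proc69 [136, 246] → before → no.
proc71 [288, 298] → during → counts.
proc72 [304, 350] → overlapped-by → no.
proc73 [54, 159] → before → no.
proc74 [177, 342] → contains → no.
proc75 [56, 141] → before → no.
proc76 [319, 330] → during → counts.
proc77 [77, 172] → before → no.
Total: 2.

2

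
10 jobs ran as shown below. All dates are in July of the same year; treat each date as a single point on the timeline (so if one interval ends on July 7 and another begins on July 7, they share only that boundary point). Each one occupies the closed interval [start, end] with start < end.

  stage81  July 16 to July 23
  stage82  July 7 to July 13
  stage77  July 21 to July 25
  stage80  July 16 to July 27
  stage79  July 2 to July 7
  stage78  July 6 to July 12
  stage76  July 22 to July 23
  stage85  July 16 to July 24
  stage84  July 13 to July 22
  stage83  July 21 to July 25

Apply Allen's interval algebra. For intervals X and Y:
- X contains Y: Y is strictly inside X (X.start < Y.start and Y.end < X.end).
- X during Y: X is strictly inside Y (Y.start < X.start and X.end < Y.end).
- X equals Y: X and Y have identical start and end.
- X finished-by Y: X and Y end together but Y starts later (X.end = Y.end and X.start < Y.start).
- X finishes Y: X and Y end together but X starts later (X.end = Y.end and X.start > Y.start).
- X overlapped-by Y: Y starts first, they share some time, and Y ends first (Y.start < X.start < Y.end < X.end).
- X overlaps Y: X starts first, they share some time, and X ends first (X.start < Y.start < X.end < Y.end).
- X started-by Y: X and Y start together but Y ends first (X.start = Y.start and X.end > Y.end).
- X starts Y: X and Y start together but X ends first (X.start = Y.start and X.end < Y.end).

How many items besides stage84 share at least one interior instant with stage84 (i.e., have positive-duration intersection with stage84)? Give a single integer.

5

Target stage84 = [July 13, July 22].
stage76 [July 22, July 23] → met-by → no.
stage77 [July 21, July 25] → overlapped-by → counts.
stage78 [July 6, July 12] → before → no.
stage79 [July 2, July 7] → before → no.
stage80 [July 16, July 27] → overlapped-by → counts.
stage81 [July 16, July 23] → overlapped-by → counts.
stage82 [July 7, July 13] → meets → no.
stage83 [July 21, July 25] → overlapped-by → counts.
stage85 [July 16, July 24] → overlapped-by → counts.
Total: 5.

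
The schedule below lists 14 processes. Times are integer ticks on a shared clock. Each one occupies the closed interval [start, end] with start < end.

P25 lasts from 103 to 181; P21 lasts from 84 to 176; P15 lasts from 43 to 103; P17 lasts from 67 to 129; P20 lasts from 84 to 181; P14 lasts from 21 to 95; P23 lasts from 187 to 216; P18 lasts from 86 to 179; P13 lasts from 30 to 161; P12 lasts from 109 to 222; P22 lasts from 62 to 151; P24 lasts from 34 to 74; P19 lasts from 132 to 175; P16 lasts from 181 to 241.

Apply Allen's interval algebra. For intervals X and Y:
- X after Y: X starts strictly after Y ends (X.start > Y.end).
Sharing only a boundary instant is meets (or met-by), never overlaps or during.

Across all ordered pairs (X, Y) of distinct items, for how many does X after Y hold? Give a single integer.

Checking all 182 ordered pairs for relation 'after'; matching pairs in alphabetical order:
(P12, P14): P12 after P14 ✓
(P12, P15): P12 after P15 ✓
(P12, P24): P12 after P24 ✓
(P16, P13): P16 after P13 ✓
(P16, P14): P16 after P14 ✓
(P16, P15): P16 after P15 ✓
(P16, P17): P16 after P17 ✓
(P16, P18): P16 after P18 ✓
(P16, P19): P16 after P19 ✓
(P16, P21): P16 after P21 ✓
(P16, P22): P16 after P22 ✓
(P16, P24): P16 after P24 ✓
(P18, P24): P18 after P24 ✓
(P19, P14): P19 after P14 ✓
(P19, P15): P19 after P15 ✓
(P19, P17): P19 after P17 ✓
(P19, P24): P19 after P24 ✓
(P20, P24): P20 after P24 ✓
(P21, P24): P21 after P24 ✓
(P23, P13): P23 after P13 ✓
(P23, P14): P23 after P14 ✓
(P23, P15): P23 after P15 ✓
(P23, P17): P23 after P17 ✓
(P23, P18): P23 after P18 ✓
... plus 8 further pairs not listed.
Count: 32.

32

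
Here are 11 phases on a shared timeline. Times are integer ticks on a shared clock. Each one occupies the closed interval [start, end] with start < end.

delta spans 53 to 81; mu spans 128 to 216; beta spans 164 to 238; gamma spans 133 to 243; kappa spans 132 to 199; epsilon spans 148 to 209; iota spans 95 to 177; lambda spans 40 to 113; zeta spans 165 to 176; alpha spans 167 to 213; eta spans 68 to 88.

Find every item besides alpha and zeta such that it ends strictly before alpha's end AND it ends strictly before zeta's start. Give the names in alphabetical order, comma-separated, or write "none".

delta, eta, lambda

Conditions: its end is strictly before alpha's end (X.end < 213) AND its end is strictly before zeta's start (X.end < 165).
beta: end 238 < 213? ✗; end 238 < 165? ✗ → no.
delta: end 81 < 213? ✓; end 81 < 165? ✓ → yes.
epsilon: end 209 < 213? ✓; end 209 < 165? ✗ → no.
eta: end 88 < 213? ✓; end 88 < 165? ✓ → yes.
gamma: end 243 < 213? ✗; end 243 < 165? ✗ → no.
iota: end 177 < 213? ✓; end 177 < 165? ✗ → no.
kappa: end 199 < 213? ✓; end 199 < 165? ✗ → no.
lambda: end 113 < 213? ✓; end 113 < 165? ✓ → yes.
mu: end 216 < 213? ✗; end 216 < 165? ✗ → no.
Result: delta, eta, lambda.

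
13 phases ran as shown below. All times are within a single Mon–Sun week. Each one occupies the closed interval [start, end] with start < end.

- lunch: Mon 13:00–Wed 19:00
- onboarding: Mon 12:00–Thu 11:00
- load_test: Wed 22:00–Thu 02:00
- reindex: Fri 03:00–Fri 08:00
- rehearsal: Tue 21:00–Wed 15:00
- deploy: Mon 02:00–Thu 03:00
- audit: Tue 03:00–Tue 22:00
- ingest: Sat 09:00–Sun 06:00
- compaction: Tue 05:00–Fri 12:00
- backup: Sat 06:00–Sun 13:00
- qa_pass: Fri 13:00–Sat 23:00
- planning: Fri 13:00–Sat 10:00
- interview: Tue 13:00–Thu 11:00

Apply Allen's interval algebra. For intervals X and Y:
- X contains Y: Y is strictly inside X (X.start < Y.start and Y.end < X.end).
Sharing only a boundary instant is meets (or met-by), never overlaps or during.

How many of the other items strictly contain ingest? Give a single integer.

1

Target ingest = [Sat 09:00, Sun 06:00].
audit [Tue 03:00, Tue 22:00] → before → no.
backup [Sat 06:00, Sun 13:00] → contains → counts.
compaction [Tue 05:00, Fri 12:00] → before → no.
deploy [Mon 02:00, Thu 03:00] → before → no.
interview [Tue 13:00, Thu 11:00] → before → no.
load_test [Wed 22:00, Thu 02:00] → before → no.
lunch [Mon 13:00, Wed 19:00] → before → no.
onboarding [Mon 12:00, Thu 11:00] → before → no.
planning [Fri 13:00, Sat 10:00] → overlaps → no.
qa_pass [Fri 13:00, Sat 23:00] → overlaps → no.
rehearsal [Tue 21:00, Wed 15:00] → before → no.
reindex [Fri 03:00, Fri 08:00] → before → no.
Total: 1.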